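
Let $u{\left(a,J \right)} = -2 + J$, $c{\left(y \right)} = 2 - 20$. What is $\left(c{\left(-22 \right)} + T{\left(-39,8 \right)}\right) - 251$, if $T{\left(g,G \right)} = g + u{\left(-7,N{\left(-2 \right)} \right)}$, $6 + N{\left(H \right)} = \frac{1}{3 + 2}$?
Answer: $- \frac{1579}{5} \approx -315.8$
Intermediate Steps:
$c{\left(y \right)} = -18$ ($c{\left(y \right)} = 2 - 20 = -18$)
$N{\left(H \right)} = - \frac{29}{5}$ ($N{\left(H \right)} = -6 + \frac{1}{3 + 2} = -6 + \frac{1}{5} = - \frac{29}{5}$)
$T{\left(g,G \right)} = - \frac{39}{5} + g$ ($T{\left(g,G \right)} = g - \frac{39}{5} = - \frac{39}{5} + g$)
$\left(c{\left(-22 \right)} + T{\left(-39,8 \right)}\right) - 251 = \left(-18 - \frac{234}{5}\right) - 251 = - \frac{324}{5} - 251 = - \frac{1579}{5}$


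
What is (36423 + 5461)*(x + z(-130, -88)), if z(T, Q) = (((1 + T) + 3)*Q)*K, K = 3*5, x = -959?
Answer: 6925980124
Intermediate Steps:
K = 15
z(T, Q) = 15*Q*(4 + T) (z(T, Q) = (((1 + T) + 3)*Q)*15 = ((4 + T)*Q)*15 = (Q*(4 + T))*15 = 15*Q*(4 + T))
(36423 + 5461)*(x + z(-130, -88)) = (36423 + 5461)*(-959 + 15*(-88)*(4 - 130)) = 41884*(-959 + 15*(-88)*(-126)) = 41884*(-959 + 166320) = 41884*165361 = 6925980124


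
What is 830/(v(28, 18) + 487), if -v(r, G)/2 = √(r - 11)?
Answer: 404210/237101 + 1660*√17/237101 ≈ 1.7337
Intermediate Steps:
v(r, G) = -2*√(-11 + r) (v(r, G) = -2*√(r - 11) = -2*√(-11 + r))
830/(v(28, 18) + 487) = 830/(-2*√(-11 + 28) + 487) = 830/(-2*√17 + 487) = 830/(487 - 2*√17)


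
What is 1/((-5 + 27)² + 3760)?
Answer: 1/4244 ≈ 0.00023563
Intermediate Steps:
1/((-5 + 27)² + 3760) = 1/(22² + 3760) = 1/(484 + 3760) = 1/4244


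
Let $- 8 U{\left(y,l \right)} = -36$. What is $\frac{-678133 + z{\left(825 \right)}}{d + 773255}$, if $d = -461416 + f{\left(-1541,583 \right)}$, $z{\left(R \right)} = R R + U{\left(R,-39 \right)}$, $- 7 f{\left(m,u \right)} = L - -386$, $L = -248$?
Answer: $\frac{34951}{4365470} \approx 0.0080062$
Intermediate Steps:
$f{\left(m,u \right)} = - \frac{138}{7}$ ($f{\left(m,u \right)} = - \frac{-248 - -386}{7} = - \frac{-248 + 386}{7} = \left(- \frac{1}{7}\right) 138 = - \frac{138}{7}$)
$U{\left(y,l \right)} = \frac{9}{2}$ ($U{\left(y,l \right)} = \left(- \frac{1}{8}\right) \left(-36\right) = \frac{9}{2}$)
$z{\left(R \right)} = \frac{9}{2} + R^{2}$ ($z{\left(R \right)} = R R + \frac{9}{2} = R^{2} + \frac{9}{2} = \frac{9}{2} + R^{2}$)
$d = - \frac{3230050}{7}$ ($d = -461416 - \frac{138}{7} = - \frac{3230050}{7} \approx -4.6144 \cdot 10^{5}$)
$\frac{-678133 + z{\left(825 \right)}}{d + 773255} = \frac{-678133 + \left(\frac{9}{2} + 825^{2}\right)}{- \frac{3230050}{7} + 773255} = \frac{-678133 + \left(\frac{9}{2} + 680625\right)}{\frac{2182735}{7}} = \left(-678133 + \frac{1361259}{2}\right) \frac{7}{2182735} = \frac{4993}{2} \cdot \frac{7}{2182735} = \frac{34951}{4365470}$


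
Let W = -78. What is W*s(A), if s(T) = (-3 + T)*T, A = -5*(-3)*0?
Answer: 0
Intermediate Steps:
A = 0 (A = 15*0 = 0)
s(T) = T*(-3 + T)
W*s(A) = -0*(-3 + 0) = -0*(-3) = -78*0 = 0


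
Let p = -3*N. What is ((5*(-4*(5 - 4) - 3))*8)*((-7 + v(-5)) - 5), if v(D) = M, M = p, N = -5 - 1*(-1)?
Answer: 0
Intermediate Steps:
N = -4 (N = -5 + 1 = -4)
p = 12 (p = -3*(-4) = 12)
M = 12
v(D) = 12
((5*(-4*(5 - 4) - 3))*8)*((-7 + v(-5)) - 5) = ((5*(-4*(5 - 4) - 3))*8)*((-7 + 12) - 5) = ((5*(-4*1 - 3))*8)*(5 - 5) = ((5*(-4 - 3))*8)*0 = ((5*(-7))*8)*0 = -35*8*0 = -280*0 = 0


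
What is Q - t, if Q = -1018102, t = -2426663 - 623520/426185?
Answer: 120061638661/85237 ≈ 1.4086e+6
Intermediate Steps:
t = -206841598835/85237 (t = -2426663 - 623520*1/426185 = -2426663 - 124704/85237 = -206841598835/85237 ≈ -2.4267e+6)
Q - t = -1018102 - 1*(-206841598835/85237) = -1018102 + 206841598835/85237 = 120061638661/85237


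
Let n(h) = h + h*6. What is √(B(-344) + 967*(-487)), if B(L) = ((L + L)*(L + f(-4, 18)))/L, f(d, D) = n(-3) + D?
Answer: I*√471623 ≈ 686.75*I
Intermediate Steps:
n(h) = 7*h (n(h) = h + 6*h = 7*h)
f(d, D) = -21 + D (f(d, D) = 7*(-3) + D = -21 + D)
B(L) = -6 + 2*L (B(L) = ((L + L)*(L + (-21 + 18)))/L = ((2*L)*(L - 3))/L = ((2*L)*(-3 + L))/L = (2*L*(-3 + L))/L = -6 + 2*L)
√(B(-344) + 967*(-487)) = √((-6 + 2*(-344)) + 967*(-487)) = √((-6 - 688) - 470929) = √(-694 - 470929) = √(-471623) = I*√471623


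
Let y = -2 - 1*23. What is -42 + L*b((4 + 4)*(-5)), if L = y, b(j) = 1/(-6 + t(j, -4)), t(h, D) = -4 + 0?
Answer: -79/2 ≈ -39.500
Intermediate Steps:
t(h, D) = -4
y = -25 (y = -2 - 23 = -25)
b(j) = -1/10 (b(j) = 1/(-6 - 4) = 1/(-10) = -1/10)
L = -25
-42 + L*b((4 + 4)*(-5)) = -42 - 25*(-1/10) = -42 + 5/2 = -79/2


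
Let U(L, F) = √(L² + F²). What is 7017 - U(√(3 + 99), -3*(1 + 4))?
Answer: 7017 - √327 ≈ 6998.9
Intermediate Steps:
U(L, F) = √(F² + L²)
7017 - U(√(3 + 99), -3*(1 + 4)) = 7017 - √((-3*(1 + 4))² + (√(3 + 99))²) = 7017 - √((-3*5)² + (√102)²) = 7017 - √((-15)² + 102) = 7017 - √(225 + 102) = 7017 - √327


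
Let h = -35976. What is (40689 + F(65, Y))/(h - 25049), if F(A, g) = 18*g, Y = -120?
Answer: -38529/61025 ≈ -0.63136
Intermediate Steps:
(40689 + F(65, Y))/(h - 25049) = (40689 + 18*(-120))/(-35976 - 25049) = (40689 - 2160)/(-61025) = 38529*(-1/61025) = -38529/61025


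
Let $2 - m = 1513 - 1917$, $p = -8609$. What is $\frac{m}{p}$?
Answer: $- \frac{406}{8609} \approx -0.04716$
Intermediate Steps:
$m = 406$ ($m = 2 - \left(1513 - 1917\right) = 2 - -404 = 2 + 404 = 406$)
$\frac{m}{p} = \frac{406}{-8609} = 406 \left(- \frac{1}{8609}\right) = - \frac{406}{8609}$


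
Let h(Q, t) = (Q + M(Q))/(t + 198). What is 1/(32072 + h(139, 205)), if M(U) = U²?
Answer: 403/12944476 ≈ 3.1133e-5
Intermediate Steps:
h(Q, t) = (Q + Q²)/(198 + t) (h(Q, t) = (Q + Q²)/(t + 198) = (Q + Q²)/(198 + t))
1/(32072 + h(139, 205)) = 1/(32072 + 139*(1 + 139)/(198 + 205)) = 1/(32072 + 139*140/403) = 1/(32072 + 139*(1/403)*140) = 1/(32072 + 19460/403) = 1/(12944476/403) = 403/12944476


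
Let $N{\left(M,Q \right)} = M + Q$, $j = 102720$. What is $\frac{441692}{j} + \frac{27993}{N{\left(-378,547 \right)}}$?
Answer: $\frac{737521727}{4339920} \approx 169.94$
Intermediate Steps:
$\frac{441692}{j} + \frac{27993}{N{\left(-378,547 \right)}} = \frac{441692}{102720} + \frac{27993}{-378 + 547} = 441692 \cdot \frac{1}{102720} + \frac{27993}{169} = \frac{110423}{25680} + 27993 \cdot \frac{1}{169} = \frac{110423}{25680} + \frac{27993}{169} = \frac{737521727}{4339920}$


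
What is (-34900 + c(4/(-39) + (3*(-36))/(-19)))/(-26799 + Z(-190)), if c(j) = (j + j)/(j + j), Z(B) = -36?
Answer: 11633/8945 ≈ 1.3005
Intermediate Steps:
c(j) = 1 (c(j) = (2*j)/((2*j)) = (2*j)*(1/(2*j)) = 1)
(-34900 + c(4/(-39) + (3*(-36))/(-19)))/(-26799 + Z(-190)) = (-34900 + 1)/(-26799 - 36) = -34899/(-26835) = -34899*(-1/26835) = 11633/8945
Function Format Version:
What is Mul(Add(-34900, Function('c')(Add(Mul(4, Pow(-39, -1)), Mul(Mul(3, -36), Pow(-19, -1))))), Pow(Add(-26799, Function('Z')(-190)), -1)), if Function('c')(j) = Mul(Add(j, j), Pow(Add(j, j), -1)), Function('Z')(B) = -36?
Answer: Rational(11633, 8945) ≈ 1.3005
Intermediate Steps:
Function('c')(j) = 1 (Function('c')(j) = Mul(Mul(2, j), Pow(Mul(2, j), -1)) = Mul(Mul(2, j), Mul(Rational(1, 2), Pow(j, -1))) = 1)
Mul(Add(-34900, Function('c')(Add(Mul(4, Pow(-39, -1)), Mul(Mul(3, -36), Pow(-19, -1))))), Pow(Add(-26799, Function('Z')(-190)), -1)) = Mul(Add(-34900, 1), Pow(Add(-26799, -36), -1)) = Mul(-34899, Pow(-26835, -1)) = Mul(-34899, Rational(-1, 26835)) = Rational(11633, 8945)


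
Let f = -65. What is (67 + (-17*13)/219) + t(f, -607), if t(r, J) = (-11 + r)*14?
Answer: -218564/219 ≈ -998.01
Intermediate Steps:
t(r, J) = -154 + 14*r
(67 + (-17*13)/219) + t(f, -607) = (67 + (-17*13)/219) + (-154 + 14*(-65)) = (67 + (1/219)*(-221)) + (-154 - 910) = (67 - 221/219) - 1064 = 14452/219 - 1064 = -218564/219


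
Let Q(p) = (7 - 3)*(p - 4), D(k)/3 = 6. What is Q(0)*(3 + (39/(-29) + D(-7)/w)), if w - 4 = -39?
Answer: -18528/1015 ≈ -18.254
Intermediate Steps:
w = -35 (w = 4 - 39 = -35)
D(k) = 18 (D(k) = 3*6 = 18)
Q(p) = -16 + 4*p (Q(p) = 4*(-4 + p) = -16 + 4*p)
Q(0)*(3 + (39/(-29) + D(-7)/w)) = (-16 + 4*0)*(3 + (39/(-29) + 18/(-35))) = (-16 + 0)*(3 + (39*(-1/29) + 18*(-1/35))) = -16*(3 + (-39/29 - 18/35)) = -16*(3 - 1887/1015) = -16*1158/1015 = -18528/1015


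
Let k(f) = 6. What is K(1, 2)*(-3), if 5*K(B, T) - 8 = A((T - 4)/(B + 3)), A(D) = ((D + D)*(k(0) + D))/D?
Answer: -57/5 ≈ -11.400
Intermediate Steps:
A(D) = 12 + 2*D (A(D) = ((D + D)*(6 + D))/D = ((2*D)*(6 + D))/D = (2*D*(6 + D))/D = 12 + 2*D)
K(B, T) = 4 + 2*(-4 + T)/(5*(3 + B)) (K(B, T) = 8/5 + (12 + 2*((T - 4)/(B + 3)))/5 = 8/5 + (12 + 2*((-4 + T)/(3 + B)))/5 = 8/5 + (12 + 2*(-4 + T)/(3 + B))/5 = 8/5 + (12/5 + 2*(-4 + T)/(5*(3 + B))) = 4 + 2*(-4 + T)/(5*(3 + B)))
K(1, 2)*(-3) = (2*(26 + 2 + 10*1)/(5*(3 + 1)))*(-3) = ((⅖)*(26 + 2 + 10)/4)*(-3) = ((⅖)*(¼)*38)*(-3) = (19/5)*(-3) = -57/5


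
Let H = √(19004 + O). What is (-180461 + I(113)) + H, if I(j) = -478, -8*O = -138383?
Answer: -180939 + √580830/4 ≈ -1.8075e+5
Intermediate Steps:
O = 138383/8 (O = -⅛*(-138383) = 138383/8 ≈ 17298.)
H = √580830/4 (H = √(19004 + 138383/8) = √(290415/8) = √580830/4 ≈ 190.53)
(-180461 + I(113)) + H = (-180461 - 478) + √580830/4 = -180939 + √580830/4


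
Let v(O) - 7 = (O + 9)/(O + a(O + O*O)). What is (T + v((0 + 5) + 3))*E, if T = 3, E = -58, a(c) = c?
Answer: -23693/40 ≈ -592.33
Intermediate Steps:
v(O) = 7 + (9 + O)/(O² + 2*O) (v(O) = 7 + (O + 9)/(O + (O + O*O)) = 7 + (9 + O)/(O + (O + O²)) = 7 + (9 + O)/(O² + 2*O))
(T + v((0 + 5) + 3))*E = (3 + (9 + 7*((0 + 5) + 3)² + 15*((0 + 5) + 3))/(((0 + 5) + 3)*(2 + ((0 + 5) + 3))))*(-58) = (3 + (9 + 7*(5 + 3)² + 15*(5 + 3))/((5 + 3)*(2 + (5 + 3))))*(-58) = (3 + (9 + 7*8² + 15*8)/(8*(2 + 8)))*(-58) = (3 + (⅛)*(9 + 7*64 + 120)/10)*(-58) = (3 + (⅛)*(⅒)*(9 + 448 + 120))*(-58) = (3 + (⅛)*(⅒)*577)*(-58) = (3 + 577/80)*(-58) = (817/80)*(-58) = -23693/40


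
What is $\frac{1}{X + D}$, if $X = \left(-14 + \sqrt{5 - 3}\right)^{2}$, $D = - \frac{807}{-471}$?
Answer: $\frac{4922735}{944486393} + \frac{690172 \sqrt{2}}{944486393} \approx 0.0062455$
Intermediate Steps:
$D = \frac{269}{157}$ ($D = \left(-807\right) \left(- \frac{1}{471}\right) = \frac{269}{157} \approx 1.7134$)
$X = \left(-14 + \sqrt{2}\right)^{2} \approx 158.4$
$\frac{1}{X + D} = \frac{1}{\left(14 - \sqrt{2}\right)^{2} + \frac{269}{157}} = \frac{1}{\frac{269}{157} + \left(14 - \sqrt{2}\right)^{2}}$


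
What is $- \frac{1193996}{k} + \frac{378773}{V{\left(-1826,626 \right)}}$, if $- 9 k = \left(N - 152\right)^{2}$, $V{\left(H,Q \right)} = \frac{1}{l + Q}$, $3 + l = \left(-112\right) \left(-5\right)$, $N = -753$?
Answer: $\frac{366995660878439}{819025} \approx 4.4809 \cdot 10^{8}$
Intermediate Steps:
$l = 557$ ($l = -3 - -560 = -3 + 560 = 557$)
$V{\left(H,Q \right)} = \frac{1}{557 + Q}$
$k = - \frac{819025}{9}$ ($k = - \frac{\left(-753 - 152\right)^{2}}{9} = - \frac{\left(-905\right)^{2}}{9} = \left(- \frac{1}{9}\right) 819025 = - \frac{819025}{9} \approx -91003.0$)
$- \frac{1193996}{k} + \frac{378773}{V{\left(-1826,626 \right)}} = - \frac{1193996}{- \frac{819025}{9}} + \frac{378773}{\frac{1}{557 + 626}} = \left(-1193996\right) \left(- \frac{9}{819025}\right) + \frac{378773}{\frac{1}{1183}} = \frac{10745964}{819025} + 378773 \frac{1}{\frac{1}{1183}} = \frac{10745964}{819025} + 378773 \cdot 1183 = \frac{10745964}{819025} + 448088459 = \frac{366995660878439}{819025}$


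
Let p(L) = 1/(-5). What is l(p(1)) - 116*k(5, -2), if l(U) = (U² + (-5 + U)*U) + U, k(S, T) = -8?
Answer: 23222/25 ≈ 928.88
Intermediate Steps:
p(L) = -⅕
l(U) = U + U² + U*(-5 + U) (l(U) = (U² + U*(-5 + U)) + U = U + U² + U*(-5 + U))
l(p(1)) - 116*k(5, -2) = 2*(-⅕)*(-2 - ⅕) - 116*(-8) = 2*(-⅕)*(-11/5) + 928 = 22/25 + 928 = 23222/25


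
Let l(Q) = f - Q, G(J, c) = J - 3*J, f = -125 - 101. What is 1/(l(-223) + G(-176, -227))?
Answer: 1/349 ≈ 0.0028653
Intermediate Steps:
f = -226
G(J, c) = -2*J
l(Q) = -226 - Q
1/(l(-223) + G(-176, -227)) = 1/((-226 - 1*(-223)) - 2*(-176)) = 1/((-226 + 223) + 352) = 1/(-3 + 352) = 1/349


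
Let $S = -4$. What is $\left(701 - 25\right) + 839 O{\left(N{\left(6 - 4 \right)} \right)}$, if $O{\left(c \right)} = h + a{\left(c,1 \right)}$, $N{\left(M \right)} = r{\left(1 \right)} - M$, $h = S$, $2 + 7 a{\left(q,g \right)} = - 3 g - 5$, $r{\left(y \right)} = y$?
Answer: $- \frac{27150}{7} \approx -3878.6$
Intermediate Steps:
$a{\left(q,g \right)} = -1 - \frac{3 g}{7}$ ($a{\left(q,g \right)} = - \frac{2}{7} + \frac{- 3 g - 5}{7} = - \frac{2}{7} + \frac{-5 - 3 g}{7} = - \frac{2}{7} - \left(\frac{5}{7} + \frac{3 g}{7}\right) = -1 - \frac{3 g}{7}$)
$h = -4$
$N{\left(M \right)} = 1 - M$
$O{\left(c \right)} = - \frac{38}{7}$ ($O{\left(c \right)} = -4 - \frac{10}{7} = - \frac{38}{7}$)
$\left(701 - 25\right) + 839 O{\left(N{\left(6 - 4 \right)} \right)} = \left(701 - 25\right) + 839 \left(- \frac{38}{7}\right) = \left(701 - 25\right) - \frac{31882}{7} = 676 - \frac{31882}{7} = - \frac{27150}{7}$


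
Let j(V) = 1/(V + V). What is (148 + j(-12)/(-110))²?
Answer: 152662899841/6969600 ≈ 21904.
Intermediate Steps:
j(V) = 1/(2*V)
(148 + j(-12)/(-110))² = (148 + ((½)/(-12))/(-110))² = (148 + ((½)*(-1/12))*(-1/110))² = (148 - 1/24*(-1/110))² = (148 + 1/2640)² = (390721/2640)² = 152662899841/6969600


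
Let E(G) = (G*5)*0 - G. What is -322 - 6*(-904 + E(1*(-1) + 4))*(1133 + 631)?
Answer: 9599366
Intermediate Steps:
E(G) = -G (E(G) = (5*G)*0 - G = 0 - G = -G)
-322 - 6*(-904 + E(1*(-1) + 4))*(1133 + 631) = -322 - 6*(-904 - (1*(-1) + 4))*(1133 + 631) = -322 - 6*(-904 - (-1 + 4))*1764 = -322 - 6*(-904 - 1*3)*1764 = -322 - 6*(-904 - 3)*1764 = -322 - 6*(-907*1764) = -322 - 6*(-1599948) = -322 - 1*(-9599688) = -322 + 9599688 = 9599366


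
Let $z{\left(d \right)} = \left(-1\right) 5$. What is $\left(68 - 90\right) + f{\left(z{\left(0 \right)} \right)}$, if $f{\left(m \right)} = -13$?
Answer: $-35$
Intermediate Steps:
$z{\left(d \right)} = -5$
$\left(68 - 90\right) + f{\left(z{\left(0 \right)} \right)} = \left(68 - 90\right) - 13 = -22 - 13 = -35$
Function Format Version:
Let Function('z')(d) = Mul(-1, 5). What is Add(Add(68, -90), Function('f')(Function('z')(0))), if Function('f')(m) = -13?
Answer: -35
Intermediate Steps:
Function('z')(d) = -5
Add(Add(68, -90), Function('f')(Function('z')(0))) = Add(Add(68, -90), -13) = Add(-22, -13) = -35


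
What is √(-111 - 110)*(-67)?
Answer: -67*I*√221 ≈ -996.03*I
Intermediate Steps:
√(-111 - 110)*(-67) = √(-221)*(-67) = (I*√221)*(-67) = -67*I*√221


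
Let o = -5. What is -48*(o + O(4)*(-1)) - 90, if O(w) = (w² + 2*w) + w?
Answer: 1494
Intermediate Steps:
O(w) = w² + 3*w
-48*(o + O(4)*(-1)) - 90 = -48*(-5 + (4*(3 + 4))*(-1)) - 90 = -48*(-5 + (4*7)*(-1)) - 90 = -48*(-5 + 28*(-1)) - 90 = -48*(-5 - 28) - 90 = -48*(-33) - 90 = 1584 - 90 = 1494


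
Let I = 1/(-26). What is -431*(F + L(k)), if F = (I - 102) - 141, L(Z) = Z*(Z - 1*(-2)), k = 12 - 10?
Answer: 2633841/26 ≈ 1.0130e+5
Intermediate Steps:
I = -1/26 ≈ -0.038462
k = 2
L(Z) = Z*(2 + Z) (L(Z) = Z*(Z + 2) = Z*(2 + Z))
F = -6319/26 (F = (-1/26 - 102) - 141 = -2653/26 - 141 = -6319/26 ≈ -243.04)
-431*(F + L(k)) = -431*(-6319/26 + 2*(2 + 2)) = -431*(-6319/26 + 2*4) = -431*(-6319/26 + 8) = -431*(-6111/26) = 2633841/26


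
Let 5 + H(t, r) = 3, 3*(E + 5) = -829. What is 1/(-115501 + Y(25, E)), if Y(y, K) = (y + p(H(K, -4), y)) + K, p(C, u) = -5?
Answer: -3/347287 ≈ -8.6384e-6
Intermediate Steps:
E = -844/3 (E = -5 + (⅓)*(-829) = -5 - 829/3 = -844/3 ≈ -281.33)
H(t, r) = -2 (H(t, r) = -5 + 3 = -2)
Y(y, K) = -5 + K + y (Y(y, K) = (y - 5) + K = (-5 + y) + K = -5 + K + y)
1/(-115501 + Y(25, E)) = 1/(-115501 + (-5 - 844/3 + 25)) = 1/(-115501 - 784/3) = 1/(-347287/3) = -3/347287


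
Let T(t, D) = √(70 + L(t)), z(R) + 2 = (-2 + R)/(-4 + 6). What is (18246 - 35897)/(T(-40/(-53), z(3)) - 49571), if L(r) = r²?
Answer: 2457812418289/6902510672939 + 935503*√198230/6902510672939 ≈ 0.35614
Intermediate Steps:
z(R) = -3 + R/2 (z(R) = -2 + (-2 + R)/(-4 + 6) = -2 + (-2 + R)/2 = -2 + (-2 + R)*(½) = -2 + (-1 + R/2) = -3 + R/2)
T(t, D) = √(70 + t²)
(18246 - 35897)/(T(-40/(-53), z(3)) - 49571) = (18246 - 35897)/(√(70 + (-40/(-53))²) - 49571) = -17651/(√(70 + (-40*(-1/53))²) - 49571) = -17651/(√(70 + (40/53)²) - 49571) = -17651/(√(70 + 1600/2809) - 49571) = -17651/(√(198230/2809) - 49571) = -17651/(√198230/53 - 49571) = -17651/(-49571 + √198230/53)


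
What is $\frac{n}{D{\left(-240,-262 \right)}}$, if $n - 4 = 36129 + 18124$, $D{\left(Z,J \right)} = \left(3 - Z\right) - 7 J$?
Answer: $\frac{54257}{2077} \approx 26.123$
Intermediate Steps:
$D{\left(Z,J \right)} = 3 - Z - 7 J$
$n = 54257$ ($n = 4 + \left(36129 + 18124\right) = 4 + 54253 = 54257$)
$\frac{n}{D{\left(-240,-262 \right)}} = \frac{54257}{3 - -240 - -1834} = \frac{54257}{3 + 240 + 1834} = \frac{54257}{2077}$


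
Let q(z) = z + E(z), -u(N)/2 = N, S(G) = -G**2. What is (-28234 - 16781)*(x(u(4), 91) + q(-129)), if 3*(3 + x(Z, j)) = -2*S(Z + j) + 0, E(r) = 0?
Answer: -200796910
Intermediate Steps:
u(N) = -2*N
x(Z, j) = -3 + 2*(Z + j)**2/3 (x(Z, j) = -3 + (-(-2)*(Z + j)**2 + 0)/3 = -3 + (2*(Z + j)**2 + 0)/3 = -3 + (2*(Z + j)**2)/3 = -3 + 2*(Z + j)**2/3)
q(z) = z (q(z) = z + 0 = z)
(-28234 - 16781)*(x(u(4), 91) + q(-129)) = (-28234 - 16781)*((-3 + 2*(-2*4 + 91)**2/3) - 129) = -45015*((-3 + 2*(-8 + 91)**2/3) - 129) = -45015*((-3 + (2/3)*83**2) - 129) = -45015*((-3 + (2/3)*6889) - 129) = -45015*((-3 + 13778/3) - 129) = -45015*(13769/3 - 129) = -45015*13382/3 = -200796910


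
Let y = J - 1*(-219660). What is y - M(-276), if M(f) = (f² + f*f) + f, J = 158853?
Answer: 226437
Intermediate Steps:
M(f) = f + 2*f² (M(f) = (f² + f²) + f = 2*f² + f = f + 2*f²)
y = 378513 (y = 158853 - 1*(-219660) = 158853 + 219660 = 378513)
y - M(-276) = 378513 - (-276)*(1 + 2*(-276)) = 378513 - (-276)*(1 - 552) = 378513 - (-276)*(-551) = 378513 - 1*152076 = 378513 - 152076 = 226437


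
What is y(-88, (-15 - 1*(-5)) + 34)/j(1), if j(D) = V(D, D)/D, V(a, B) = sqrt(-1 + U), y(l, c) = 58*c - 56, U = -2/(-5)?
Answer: -1336*I*sqrt(15)/3 ≈ -1724.8*I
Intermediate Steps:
U = 2/5 (U = -2*(-1/5) = 2/5 ≈ 0.40000)
y(l, c) = -56 + 58*c
V(a, B) = I*sqrt(15)/5 (V(a, B) = sqrt(-1 + 2/5) = sqrt(-3/5) = I*sqrt(15)/5)
j(D) = I*sqrt(15)/(5*D) (j(D) = (I*sqrt(15)/5)/D = I*sqrt(15)/(5*D))
y(-88, (-15 - 1*(-5)) + 34)/j(1) = (-56 + 58*((-15 - 1*(-5)) + 34))/(((1/5)*I*sqrt(15)/1)) = (-56 + 58*((-15 + 5) + 34))/(((1/5)*I*sqrt(15)*1)) = (-56 + 58*(-10 + 34))/((I*sqrt(15)/5)) = (-56 + 58*24)*(-I*sqrt(15)/3) = (-56 + 1392)*(-I*sqrt(15)/3) = 1336*(-I*sqrt(15)/3) = -1336*I*sqrt(15)/3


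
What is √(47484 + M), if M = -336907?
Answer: I*√289423 ≈ 537.98*I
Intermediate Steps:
√(47484 + M) = √(47484 - 336907) = √(-289423) = I*√289423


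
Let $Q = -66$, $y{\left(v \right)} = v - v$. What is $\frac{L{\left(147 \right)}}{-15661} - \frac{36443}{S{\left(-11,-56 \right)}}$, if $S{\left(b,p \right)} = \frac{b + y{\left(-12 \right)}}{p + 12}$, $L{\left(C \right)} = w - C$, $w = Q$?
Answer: $- \frac{2282935079}{15661} \approx -1.4577 \cdot 10^{5}$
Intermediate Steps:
$y{\left(v \right)} = 0$
$w = -66$
$L{\left(C \right)} = -66 - C$
$S{\left(b,p \right)} = \frac{b}{12 + p}$ ($S{\left(b,p \right)} = \frac{b + 0}{p + 12} = \frac{b}{12 + p}$)
$\frac{L{\left(147 \right)}}{-15661} - \frac{36443}{S{\left(-11,-56 \right)}} = \frac{-66 - 147}{-15661} - \frac{36443}{\left(-11\right) \frac{1}{12 - 56}} = \left(-66 - 147\right) \left(- \frac{1}{15661}\right) - \frac{36443}{\left(-11\right) \frac{1}{-44}} = \left(-213\right) \left(- \frac{1}{15661}\right) - \frac{36443}{\left(-11\right) \left(- \frac{1}{44}\right)} = \frac{213}{15661} - 36443 \frac{1}{\frac{1}{4}} = \frac{213}{15661} - 145772 = - \frac{2282935079}{15661}$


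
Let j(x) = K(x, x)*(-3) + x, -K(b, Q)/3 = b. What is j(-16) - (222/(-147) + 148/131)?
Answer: -1024598/6419 ≈ -159.62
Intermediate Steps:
K(b, Q) = -3*b
j(x) = 10*x (j(x) = -3*x*(-3) + x = 9*x + x = 10*x)
j(-16) - (222/(-147) + 148/131) = 10*(-16) - (222/(-147) + 148/131) = -160 - (222*(-1/147) + 148*(1/131)) = -160 - (-74/49 + 148/131) = -160 - 1*(-2442/6419) = -160 + 2442/6419 = -1024598/6419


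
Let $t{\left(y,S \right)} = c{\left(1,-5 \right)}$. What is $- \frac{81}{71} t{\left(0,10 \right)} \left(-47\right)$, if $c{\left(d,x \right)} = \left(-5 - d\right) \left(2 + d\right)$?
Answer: $- \frac{68526}{71} \approx -965.16$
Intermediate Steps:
$t{\left(y,S \right)} = -18$ ($t{\left(y,S \right)} = -10 - 1^{2} - 7 = -10 - 1 - 7 = -18$)
$- \frac{81}{71} t{\left(0,10 \right)} \left(-47\right) = - \frac{81}{71} \left(-18\right) \left(-47\right) = \left(-81\right) \frac{1}{71} \left(-18\right) \left(-47\right) = \left(- \frac{81}{71}\right) \left(-18\right) \left(-47\right) = \frac{1458}{71} \left(-47\right) = - \frac{68526}{71}$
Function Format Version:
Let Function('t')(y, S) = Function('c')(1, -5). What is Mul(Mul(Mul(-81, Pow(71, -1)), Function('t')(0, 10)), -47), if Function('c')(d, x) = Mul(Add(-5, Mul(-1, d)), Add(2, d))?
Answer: Rational(-68526, 71) ≈ -965.16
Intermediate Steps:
Function('t')(y, S) = -18 (Function('t')(y, S) = Add(-10, Mul(-1, Pow(1, 2)), Mul(-7, 1)) = Add(-10, Mul(-1, 1), -7) = Add(-10, -1, -7) = -18)
Mul(Mul(Mul(-81, Pow(71, -1)), Function('t')(0, 10)), -47) = Mul(Mul(Mul(-81, Pow(71, -1)), -18), -47) = Mul(Mul(Mul(-81, Rational(1, 71)), -18), -47) = Mul(Mul(Rational(-81, 71), -18), -47) = Mul(Rational(1458, 71), -47) = Rational(-68526, 71)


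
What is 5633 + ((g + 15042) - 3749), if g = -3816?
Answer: 13110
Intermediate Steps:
5633 + ((g + 15042) - 3749) = 5633 + ((-3816 + 15042) - 3749) = 5633 + (11226 - 3749) = 5633 + 7477 = 13110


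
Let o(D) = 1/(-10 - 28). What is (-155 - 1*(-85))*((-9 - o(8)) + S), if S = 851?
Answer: -1119895/19 ≈ -58942.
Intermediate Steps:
o(D) = -1/38 (o(D) = 1/(-38) = -1/38)
(-155 - 1*(-85))*((-9 - o(8)) + S) = (-155 - 1*(-85))*((-9 - 1*(-1/38)) + 851) = (-155 + 85)*((-9 + 1/38) + 851) = -70*(-341/38 + 851) = -70*31997/38 = -1119895/19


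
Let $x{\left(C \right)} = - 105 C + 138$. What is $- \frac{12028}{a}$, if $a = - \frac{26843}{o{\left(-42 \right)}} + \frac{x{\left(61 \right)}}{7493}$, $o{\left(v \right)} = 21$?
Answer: $\frac{946320942}{100633103} \approx 9.4037$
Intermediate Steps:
$x{\left(C \right)} = 138 - 105 C$
$a = - \frac{201266206}{157353}$ ($a = - \frac{26843}{21} + \frac{138 - 6405}{7493} = \left(-26843\right) \frac{1}{21} + \left(138 - 6405\right) \frac{1}{7493} = - \frac{26843}{21} - \frac{6267}{7493} = - \frac{201266206}{157353} \approx -1279.1$)
$- \frac{12028}{a} = - \frac{12028}{- \frac{201266206}{157353}} = \left(-12028\right) \left(- \frac{157353}{201266206}\right) = \frac{946320942}{100633103}$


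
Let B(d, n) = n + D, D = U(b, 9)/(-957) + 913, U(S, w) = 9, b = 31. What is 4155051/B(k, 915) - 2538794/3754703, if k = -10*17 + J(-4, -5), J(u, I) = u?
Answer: 4975232958691681/2189476205687 ≈ 2272.3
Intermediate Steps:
k = -174 (k = -10*17 - 4 = -170 - 4 = -174)
D = 291244/319 (D = 9/(-957) + 913 = 9*(-1/957) + 913 = -3/319 + 913 = 291244/319 ≈ 912.99)
B(d, n) = 291244/319 + n (B(d, n) = n + 291244/319 = 291244/319 + n)
4155051/B(k, 915) - 2538794/3754703 = 4155051/(291244/319 + 915) - 2538794/3754703 = 4155051/(583129/319) - 2538794*1/3754703 = 4155051*(319/583129) - 2538794/3754703 = 1325461269/583129 - 2538794/3754703 = 4975232958691681/2189476205687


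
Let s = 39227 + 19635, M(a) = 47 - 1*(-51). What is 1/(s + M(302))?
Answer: 1/58960 ≈ 1.6961e-5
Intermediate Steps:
M(a) = 98 (M(a) = 47 + 51 = 98)
s = 58862
1/(s + M(302)) = 1/(58862 + 98) = 1/58960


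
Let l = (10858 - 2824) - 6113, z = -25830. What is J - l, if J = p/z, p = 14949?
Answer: -5514931/2870 ≈ -1921.6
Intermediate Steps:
l = 1921 (l = 8034 - 6113 = 1921)
J = -1661/2870 (J = 14949/(-25830) = 14949*(-1/25830) = -1661/2870 ≈ -0.57875)
J - l = -1661/2870 - 1*1921 = -1661/2870 - 1921 = -5514931/2870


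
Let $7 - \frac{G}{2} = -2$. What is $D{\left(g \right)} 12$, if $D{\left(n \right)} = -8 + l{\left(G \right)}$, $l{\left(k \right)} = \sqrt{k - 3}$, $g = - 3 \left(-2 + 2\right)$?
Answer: $-96 + 12 \sqrt{15} \approx -49.524$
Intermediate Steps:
$G = 18$ ($G = 14 - -4 = 14 + 4 = 18$)
$g = 0$ ($g = \left(-3\right) 0 = 0$)
$l{\left(k \right)} = \sqrt{-3 + k}$
$D{\left(n \right)} = -8 + \sqrt{15}$ ($D{\left(n \right)} = -8 + \sqrt{-3 + 18} = -8 + \sqrt{15}$)
$D{\left(g \right)} 12 = \left(-8 + \sqrt{15}\right) 12 = -96 + 12 \sqrt{15}$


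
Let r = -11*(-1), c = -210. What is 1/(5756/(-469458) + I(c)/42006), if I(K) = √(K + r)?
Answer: -132445645657672248/1625127410078287 - 257159347860294*I*√199/1625127410078287 ≈ -81.499 - 2.2322*I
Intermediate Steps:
r = 11
I(K) = √(11 + K) (I(K) = √(K + 11) = √(11 + K))
1/(5756/(-469458) + I(c)/42006) = 1/(5756/(-469458) + √(11 - 210)/42006) = 1/(5756*(-1/469458) + √(-199)*(1/42006)) = 1/(-2878/234729 + (I*√199)*(1/42006)) = 1/(-2878/234729 + I*√199/42006)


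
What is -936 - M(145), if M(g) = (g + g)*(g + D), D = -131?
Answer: -4996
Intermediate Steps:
M(g) = 2*g*(-131 + g) (M(g) = (g + g)*(g - 131) = (2*g)*(-131 + g) = 2*g*(-131 + g))
-936 - M(145) = -936 - 2*145*(-131 + 145) = -936 - 2*145*14 = -936 - 1*4060 = -936 - 4060 = -4996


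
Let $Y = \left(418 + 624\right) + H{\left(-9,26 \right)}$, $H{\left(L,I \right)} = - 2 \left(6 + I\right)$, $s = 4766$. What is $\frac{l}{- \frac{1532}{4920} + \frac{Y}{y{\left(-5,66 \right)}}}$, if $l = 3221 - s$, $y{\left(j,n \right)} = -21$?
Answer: $\frac{13302450}{403661} \approx 32.955$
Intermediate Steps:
$H{\left(L,I \right)} = -12 - 2 I$
$l = -1545$ ($l = 3221 - 4766 = -1545$)
$Y = 978$ ($Y = \left(418 + 624\right) - 64 = 1042 - 64 = 978$)
$\frac{l}{- \frac{1532}{4920} + \frac{Y}{y{\left(-5,66 \right)}}} = - \frac{1545}{- \frac{1532}{4920} + \frac{978}{-21}} = - \frac{1545}{\left(-1532\right) \frac{1}{4920} + 978 \left(- \frac{1}{21}\right)} = - \frac{1545}{- \frac{383}{1230} - \frac{326}{7}} = - \frac{1545}{- \frac{403661}{8610}} = \left(-1545\right) \left(- \frac{8610}{403661}\right) = \frac{13302450}{403661}$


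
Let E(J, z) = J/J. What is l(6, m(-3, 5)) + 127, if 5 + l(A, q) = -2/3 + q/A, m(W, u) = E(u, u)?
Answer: 243/2 ≈ 121.50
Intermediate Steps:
E(J, z) = 1
m(W, u) = 1
l(A, q) = -17/3 + q/A (l(A, q) = -5 + (-2/3 + q/A) = -17/3 + q/A)
l(6, m(-3, 5)) + 127 = (-17/3 + 1/6) + 127 = -11/2 + 127 = 243/2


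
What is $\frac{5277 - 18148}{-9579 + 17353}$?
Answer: $- \frac{12871}{7774} \approx -1.6556$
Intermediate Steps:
$\frac{5277 - 18148}{-9579 + 17353} = - \frac{12871}{7774}$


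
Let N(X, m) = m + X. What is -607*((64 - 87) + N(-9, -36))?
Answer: 41276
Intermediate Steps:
N(X, m) = X + m
-607*((64 - 87) + N(-9, -36)) = -607*((64 - 87) + (-9 - 36)) = -607*(-23 - 45) = -607*(-68) = 41276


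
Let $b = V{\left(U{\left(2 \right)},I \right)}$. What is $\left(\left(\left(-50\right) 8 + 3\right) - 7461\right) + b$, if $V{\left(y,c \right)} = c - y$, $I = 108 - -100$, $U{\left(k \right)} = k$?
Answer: $-7652$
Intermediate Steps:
$I = 208$ ($I = 108 + 100 = 208$)
$b = 206$ ($b = 208 - 2 = 206$)
$\left(\left(\left(-50\right) 8 + 3\right) - 7461\right) + b = \left(\left(\left(-50\right) 8 + 3\right) - 7461\right) + 206 = \left(\left(-400 + 3\right) - 7461\right) + 206 = \left(-397 - 7461\right) + 206 = -7858 + 206 = -7652$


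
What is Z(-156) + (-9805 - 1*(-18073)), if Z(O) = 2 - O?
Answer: 8426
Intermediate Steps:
Z(-156) + (-9805 - 1*(-18073)) = (2 - 1*(-156)) + (-9805 - 1*(-18073)) = (2 + 156) + (-9805 + 18073) = 158 + 8268 = 8426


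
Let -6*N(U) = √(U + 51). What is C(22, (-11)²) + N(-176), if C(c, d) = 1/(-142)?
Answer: -1/142 - 5*I*√5/6 ≈ -0.0070423 - 1.8634*I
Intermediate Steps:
N(U) = -√(51 + U)/6 (N(U) = -√(U + 51)/6 = -√(51 + U)/6)
C(c, d) = -1/142
C(22, (-11)²) + N(-176) = -1/142 - √(51 - 176)/6 = -1/142 - 5*I*√5/6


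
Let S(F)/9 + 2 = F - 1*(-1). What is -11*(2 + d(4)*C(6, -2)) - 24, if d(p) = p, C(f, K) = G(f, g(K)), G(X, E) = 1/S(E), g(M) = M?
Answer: -1198/27 ≈ -44.370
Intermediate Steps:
S(F) = -9 + 9*F (S(F) = -18 + 9*(F - 1*(-1)) = -18 + 9*(F + 1) = -18 + 9*(1 + F) = -18 + (9 + 9*F) = -9 + 9*F)
G(X, E) = 1/(-9 + 9*E)
C(f, K) = 1/(9*(-1 + K))
-11*(2 + d(4)*C(6, -2)) - 24 = -11*(2 + 4*(1/(9*(-1 - 2)))) - 24 = -11*(2 + 4*((1/9)/(-3))) - 24 = -11*(2 + 4*((1/9)*(-1/3))) - 24 = -11*(2 + 4*(-1/27)) - 24 = -11*(2 - 4/27) - 24 = -11*50/27 - 24 = -550/27 - 24 = -1198/27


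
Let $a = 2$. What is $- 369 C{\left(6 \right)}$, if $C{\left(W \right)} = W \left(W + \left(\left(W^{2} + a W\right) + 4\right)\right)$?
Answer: $-128412$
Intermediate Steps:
$C{\left(W \right)} = W \left(4 + W^{2} + 3 W\right)$ ($C{\left(W \right)} = W \left(W + \left(\left(W^{2} + 2 W\right) + 4\right)\right) = W \left(W + \left(4 + W^{2} + 2 W\right)\right) = W \left(4 + W^{2} + 3 W\right)$)
$- 369 C{\left(6 \right)} = - 369 \cdot 6 \left(4 + 6^{2} + 3 \cdot 6\right) = - 369 \cdot 6 \left(4 + 36 + 18\right) = - 369 \cdot 6 \cdot 58 = \left(-369\right) 348 = -128412$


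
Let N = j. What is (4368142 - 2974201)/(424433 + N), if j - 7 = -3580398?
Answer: -464647/1051986 ≈ -0.44169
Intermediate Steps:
j = -3580391 (j = 7 - 3580398 = -3580391)
N = -3580391
(4368142 - 2974201)/(424433 + N) = (4368142 - 2974201)/(424433 - 3580391) = 1393941/(-3155958) = 1393941*(-1/3155958) = -464647/1051986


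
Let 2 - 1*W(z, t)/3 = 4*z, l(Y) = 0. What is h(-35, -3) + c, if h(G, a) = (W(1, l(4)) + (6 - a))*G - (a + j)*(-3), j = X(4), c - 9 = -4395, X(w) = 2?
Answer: -4494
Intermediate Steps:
W(z, t) = 6 - 12*z
c = -4386 (c = 9 - 4395 = -4386)
j = 2
h(G, a) = 6 + 3*a - G*a (h(G, a) = ((6 - 12*1) + (6 - a))*G - (a + 2)*(-3) = ((6 - 12) + (6 - a))*G - (2 + a)*(-3) = (-6 + (6 - a))*G - (-6 - 3*a) = (-a)*G + (6 + 3*a) = -G*a + (6 + 3*a) = 6 + 3*a - G*a)
h(-35, -3) + c = (6 + 3*(-3) - 1*(-35)*(-3)) - 4386 = (6 - 9 - 105) - 4386 = -108 - 4386 = -4494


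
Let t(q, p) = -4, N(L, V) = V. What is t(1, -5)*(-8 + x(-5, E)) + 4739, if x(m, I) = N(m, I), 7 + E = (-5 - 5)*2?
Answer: 4879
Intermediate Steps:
E = -27 (E = -7 + (-5 - 5)*2 = -7 - 10*2 = -7 - 20 = -27)
x(m, I) = I
t(1, -5)*(-8 + x(-5, E)) + 4739 = -4*(-8 - 27) + 4739 = -4*(-35) + 4739 = 140 + 4739 = 4879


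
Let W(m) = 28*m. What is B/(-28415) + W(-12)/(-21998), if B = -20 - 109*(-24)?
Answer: -23779684/312536585 ≈ -0.076086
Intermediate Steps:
B = 2596 (B = -20 + 2616 = 2596)
B/(-28415) + W(-12)/(-21998) = 2596/(-28415) + (28*(-12))/(-21998) = 2596*(-1/28415) - 336*(-1/21998) = -2596/28415 + 168/10999 = -23779684/312536585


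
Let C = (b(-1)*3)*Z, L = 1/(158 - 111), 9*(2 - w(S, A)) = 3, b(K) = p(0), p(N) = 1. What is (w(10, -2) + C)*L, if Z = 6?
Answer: 59/141 ≈ 0.41844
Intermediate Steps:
b(K) = 1
w(S, A) = 5/3 (w(S, A) = 2 - ⅑*3 = 2 - ⅓ = 5/3)
L = 1/47 ≈ 0.021277
C = 18 (C = (1*3)*6 = 3*6 = 18)
(w(10, -2) + C)*L = (5/3 + 18)*(1/47) = (59/3)*(1/47) = 59/141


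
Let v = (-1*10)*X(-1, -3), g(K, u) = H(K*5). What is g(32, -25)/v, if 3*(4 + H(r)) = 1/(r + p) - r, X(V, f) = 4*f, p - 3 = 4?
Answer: -28723/60120 ≈ -0.47776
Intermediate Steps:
p = 7 (p = 3 + 4 = 7)
H(r) = -4 - r/3 + 1/(3*(7 + r)) (H(r) = -4 + (1/(r + 7) - r)/3 = -4 + (1/(7 + r) - r)/3 = -4 + (-r/3 + 1/(3*(7 + r))) = -4 - r/3 + 1/(3*(7 + r)))
g(K, u) = (-83 - 95*K - 25*K²)/(3*(7 + 5*K)) (g(K, u) = (-83 - (K*5)² - 19*K*5)/(3*(7 + K*5)) = (-83 - (5*K)² - 95*K)/(3*(7 + 5*K)) = (-83 - 25*K² - 95*K)/(3*(7 + 5*K)) = (-83 - 95*K - 25*K²)/(3*(7 + 5*K)))
v = 120 (v = (-1*10)*(4*(-3)) = -10*(-12) = 120)
g(32, -25)/v = ((-83 - 95*32 - 25*32²)/(3*(7 + 5*32)))/120 = ((-83 - 3040 - 25*1024)/(3*(7 + 160)))*(1/120) = ((⅓)*(-83 - 3040 - 25600)/167)*(1/120) = ((⅓)*(1/167)*(-28723))*(1/120) = -28723/501*1/120 = -28723/60120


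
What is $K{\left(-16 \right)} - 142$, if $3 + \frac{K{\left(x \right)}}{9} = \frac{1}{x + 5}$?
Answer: $- \frac{1868}{11} \approx -169.82$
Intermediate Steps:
$K{\left(x \right)} = -27 + \frac{9}{5 + x}$ ($K{\left(x \right)} = -27 + \frac{9}{x + 5} = -27 + \frac{9}{5 + x}$)
$K{\left(-16 \right)} - 142 = \frac{9 \left(-14 - -48\right)}{5 - 16} - 142 = \frac{9 \left(-14 + 48\right)}{-11} + \left(-236 + 94\right) = 9 \left(- \frac{1}{11}\right) 34 - 142 = - \frac{306}{11} - 142 = - \frac{1868}{11}$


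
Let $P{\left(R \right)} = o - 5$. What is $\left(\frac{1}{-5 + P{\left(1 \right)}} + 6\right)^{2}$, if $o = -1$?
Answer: $\frac{4225}{121} \approx 34.917$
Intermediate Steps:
$P{\left(R \right)} = -6$ ($P{\left(R \right)} = -1 - 5 = -6$)
$\left(\frac{1}{-5 + P{\left(1 \right)}} + 6\right)^{2} = \left(\frac{1}{-5 - 6} + 6\right)^{2} = \left(\frac{1}{-11} + 6\right)^{2} = \left(- \frac{1}{11} + 6\right)^{2} = \left(\frac{65}{11}\right)^{2} = \frac{4225}{121}$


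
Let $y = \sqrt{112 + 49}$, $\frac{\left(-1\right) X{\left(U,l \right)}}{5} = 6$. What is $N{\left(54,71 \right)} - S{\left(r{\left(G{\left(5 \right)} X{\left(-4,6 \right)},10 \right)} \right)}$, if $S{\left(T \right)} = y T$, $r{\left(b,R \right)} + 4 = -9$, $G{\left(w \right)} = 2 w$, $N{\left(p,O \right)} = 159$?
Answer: $159 + 13 \sqrt{161} \approx 323.95$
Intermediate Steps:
$X{\left(U,l \right)} = -30$ ($X{\left(U,l \right)} = \left(-5\right) 6 = -30$)
$r{\left(b,R \right)} = -13$ ($r{\left(b,R \right)} = -4 - 9 = -13$)
$y = \sqrt{161} \approx 12.689$
$S{\left(T \right)} = T \sqrt{161}$ ($S{\left(T \right)} = \sqrt{161} T = T \sqrt{161}$)
$N{\left(54,71 \right)} - S{\left(r{\left(G{\left(5 \right)} X{\left(-4,6 \right)},10 \right)} \right)} = 159 - - 13 \sqrt{161} = 159 + 13 \sqrt{161}$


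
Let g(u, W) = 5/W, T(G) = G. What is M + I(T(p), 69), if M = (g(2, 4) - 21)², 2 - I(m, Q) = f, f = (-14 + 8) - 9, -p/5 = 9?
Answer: 6513/16 ≈ 407.06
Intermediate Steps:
p = -45 (p = -5*9 = -45)
f = -15 (f = -6 - 9 = -15)
I(m, Q) = 17 (I(m, Q) = 2 - 1*(-15) = 2 + 15 = 17)
M = 6241/16 (M = (5/4 - 21)² = (-79/4)² = 6241/16 ≈ 390.06)
M + I(T(p), 69) = 6241/16 + 17 = 6513/16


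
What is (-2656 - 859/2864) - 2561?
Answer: -14942347/2864 ≈ -5217.3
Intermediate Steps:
(-2656 - 859/2864) - 2561 = -7607643/2864 - 2561 = -14942347/2864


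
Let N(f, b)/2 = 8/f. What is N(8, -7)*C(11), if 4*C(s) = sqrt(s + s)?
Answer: sqrt(22)/2 ≈ 2.3452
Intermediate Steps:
N(f, b) = 16/f (N(f, b) = 2*(8/f) = 16/f)
C(s) = sqrt(2)*sqrt(s)/4 (C(s) = sqrt(s + s)/4 = sqrt(2*s)/4 = (sqrt(2)*sqrt(s))/4 = sqrt(2)*sqrt(s)/4)
N(8, -7)*C(11) = (16/8)*(sqrt(2)*sqrt(11)/4) = (16*(1/8))*(sqrt(22)/4) = 2*(sqrt(22)/4) = sqrt(22)/2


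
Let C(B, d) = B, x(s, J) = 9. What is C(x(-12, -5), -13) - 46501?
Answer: -46492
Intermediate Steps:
C(x(-12, -5), -13) - 46501 = 9 - 46501 = -46492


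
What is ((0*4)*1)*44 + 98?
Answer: 98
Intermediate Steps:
((0*4)*1)*44 + 98 = (0*1)*44 + 98 = 0*44 + 98 = 0 + 98 = 98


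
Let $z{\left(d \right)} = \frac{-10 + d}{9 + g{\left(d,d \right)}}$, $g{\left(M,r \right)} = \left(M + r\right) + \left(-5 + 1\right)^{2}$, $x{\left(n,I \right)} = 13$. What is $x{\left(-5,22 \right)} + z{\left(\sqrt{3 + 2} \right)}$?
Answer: $\frac{1521}{121} + \frac{9 \sqrt{5}}{121} \approx 12.737$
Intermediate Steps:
$g{\left(M,r \right)} = 16 + M + r$ ($g{\left(M,r \right)} = \left(M + r\right) + \left(-4\right)^{2} = \left(M + r\right) + 16 = 16 + M + r$)
$z{\left(d \right)} = \frac{-10 + d}{25 + 2 d}$ ($z{\left(d \right)} = \frac{-10 + d}{9 + \left(16 + d + d\right)} = \frac{-10 + d}{9 + \left(16 + 2 d\right)} = \frac{-10 + d}{25 + 2 d}$)
$x{\left(-5,22 \right)} + z{\left(\sqrt{3 + 2} \right)} = 13 + \frac{-10 + \sqrt{3 + 2}}{25 + 2 \sqrt{3 + 2}} = 13 + \frac{-10 + \sqrt{5}}{25 + 2 \sqrt{5}}$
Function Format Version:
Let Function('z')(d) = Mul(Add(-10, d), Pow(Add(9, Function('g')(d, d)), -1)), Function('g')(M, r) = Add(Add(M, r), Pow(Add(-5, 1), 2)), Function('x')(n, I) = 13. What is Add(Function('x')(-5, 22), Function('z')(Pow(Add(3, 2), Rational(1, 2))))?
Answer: Add(Rational(1521, 121), Mul(Rational(9, 121), Pow(5, Rational(1, 2)))) ≈ 12.737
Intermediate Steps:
Function('g')(M, r) = Add(16, M, r) (Function('g')(M, r) = Add(Add(M, r), Pow(-4, 2)) = Add(Add(M, r), 16) = Add(16, M, r))
Function('z')(d) = Mul(Pow(Add(25, Mul(2, d)), -1), Add(-10, d)) (Function('z')(d) = Mul(Add(-10, d), Pow(Add(9, Add(16, d, d)), -1)) = Mul(Add(-10, d), Pow(Add(9, Add(16, Mul(2, d))), -1)) = Mul(Add(-10, d), Pow(Add(25, Mul(2, d)), -1)) = Mul(Pow(Add(25, Mul(2, d)), -1), Add(-10, d)))
Add(Function('x')(-5, 22), Function('z')(Pow(Add(3, 2), Rational(1, 2)))) = Add(13, Mul(Pow(Add(25, Mul(2, Pow(Add(3, 2), Rational(1, 2)))), -1), Add(-10, Pow(Add(3, 2), Rational(1, 2))))) = Add(13, Mul(Pow(Add(25, Mul(2, Pow(5, Rational(1, 2)))), -1), Add(-10, Pow(5, Rational(1, 2)))))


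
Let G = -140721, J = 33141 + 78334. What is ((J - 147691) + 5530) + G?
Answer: -171407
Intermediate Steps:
J = 111475
((J - 147691) + 5530) + G = ((111475 - 147691) + 5530) - 140721 = (-36216 + 5530) - 140721 = -30686 - 140721 = -171407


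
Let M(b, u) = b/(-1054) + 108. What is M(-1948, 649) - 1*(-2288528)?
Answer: 1206112146/527 ≈ 2.2886e+6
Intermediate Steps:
M(b, u) = 108 - b/1054 (M(b, u) = b*(-1/1054) + 108 = -b/1054 + 108 = 108 - b/1054)
M(-1948, 649) - 1*(-2288528) = (108 - 1/1054*(-1948)) - 1*(-2288528) = (108 + 974/527) + 2288528 = 57890/527 + 2288528 = 1206112146/527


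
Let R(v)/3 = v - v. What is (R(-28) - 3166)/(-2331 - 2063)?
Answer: 1583/2197 ≈ 0.72053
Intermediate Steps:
R(v) = 0 (R(v) = 3*(v - v) = 3*0 = 0)
(R(-28) - 3166)/(-2331 - 2063) = (0 - 3166)/(-2331 - 2063) = -3166/(-4394) = -3166*(-1/4394) = 1583/2197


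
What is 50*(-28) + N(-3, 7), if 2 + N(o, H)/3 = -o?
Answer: -1397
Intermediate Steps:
N(o, H) = -6 - 3*o (N(o, H) = -6 + 3*(-o) = -6 - 3*o)
50*(-28) + N(-3, 7) = 50*(-28) + (-6 - 3*(-3)) = -1400 + (-6 + 9) = -1400 + 3 = -1397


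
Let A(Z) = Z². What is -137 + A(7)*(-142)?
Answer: -7095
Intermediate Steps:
-137 + A(7)*(-142) = -137 + 7²*(-142) = -137 + 49*(-142) = -137 - 6958 = -7095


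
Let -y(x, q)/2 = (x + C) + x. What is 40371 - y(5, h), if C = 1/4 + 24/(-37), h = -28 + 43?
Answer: 2988875/74 ≈ 40390.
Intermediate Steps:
h = 15
C = -59/148 (C = 1*(¼) + 24*(-1/37) = ¼ - 24/37 = -59/148 ≈ -0.39865)
y(x, q) = 59/74 - 4*x (y(x, q) = -2*((x - 59/148) + x) = -2*((-59/148 + x) + x) = -2*(-59/148 + 2*x) = 59/74 - 4*x)
40371 - y(5, h) = 40371 - (59/74 - 4*5) = 40371 - (59/74 - 20) = 40371 - 1*(-1421/74) = 40371 + 1421/74 = 2988875/74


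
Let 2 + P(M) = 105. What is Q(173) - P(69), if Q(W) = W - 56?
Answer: 14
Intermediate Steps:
Q(W) = -56 + W
P(M) = 103 (P(M) = -2 + 105 = 103)
Q(173) - P(69) = (-56 + 173) - 1*103 = 117 - 103 = 14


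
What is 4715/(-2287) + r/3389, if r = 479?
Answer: -14883662/7750643 ≈ -1.9203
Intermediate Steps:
4715/(-2287) + r/3389 = 4715/(-2287) + 479/3389 = 4715*(-1/2287) + 479*(1/3389) = -4715/2287 + 479/3389 = -14883662/7750643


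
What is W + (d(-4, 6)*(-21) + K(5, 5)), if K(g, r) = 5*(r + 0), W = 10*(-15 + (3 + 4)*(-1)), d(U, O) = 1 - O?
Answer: -90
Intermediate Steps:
W = -220 (W = 10*(-15 + 7*(-1)) = 10*(-15 - 7) = 10*(-22) = -220)
K(g, r) = 5*r
W + (d(-4, 6)*(-21) + K(5, 5)) = -220 + ((1 - 1*6)*(-21) + 5*5) = -220 + ((1 - 6)*(-21) + 25) = -220 + (-5*(-21) + 25) = -220 + (105 + 25) = -220 + 130 = -90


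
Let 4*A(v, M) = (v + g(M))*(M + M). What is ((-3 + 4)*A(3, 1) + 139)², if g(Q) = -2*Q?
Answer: 77841/4 ≈ 19460.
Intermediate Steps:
A(v, M) = M*(v - 2*M)/2 (A(v, M) = ((v - 2*M)*(M + M))/4 = ((v - 2*M)*(2*M))/4 = (2*M*(v - 2*M))/4 = M*(v - 2*M)/2)
((-3 + 4)*A(3, 1) + 139)² = ((-3 + 4)*((½)*1*(3 - 2*1)) + 139)² = (1*((½)*1*(3 - 2)) + 139)² = (1*((½)*1*1) + 139)² = (1*(½) + 139)² = (½ + 139)² = (279/2)² = 77841/4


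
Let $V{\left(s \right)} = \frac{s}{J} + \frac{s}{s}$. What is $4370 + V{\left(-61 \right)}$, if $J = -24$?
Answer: $\frac{104965}{24} \approx 4373.5$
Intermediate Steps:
$V{\left(s \right)} = 1 - \frac{s}{24}$ ($V{\left(s \right)} = \frac{s}{-24} + \frac{s}{s} = s \left(- \frac{1}{24}\right) + 1 = - \frac{s}{24} + 1 = 1 - \frac{s}{24}$)
$4370 + V{\left(-61 \right)} = 4370 + \left(1 - - \frac{61}{24}\right) = 4370 + \left(1 + \frac{61}{24}\right) = 4370 + \frac{85}{24} = \frac{104965}{24}$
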